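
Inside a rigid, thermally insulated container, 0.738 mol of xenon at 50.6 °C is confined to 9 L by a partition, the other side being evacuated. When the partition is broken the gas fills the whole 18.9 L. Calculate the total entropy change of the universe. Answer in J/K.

ΔS_universe = 4.55 J/K

For an ideal gas in free expansion Q = 0 and W = 0, so T is unchanged.
Entropy is a state function; using a reversible isothermal path, ΔS_gas = nR ln(V₂/V₁) = 0.738 × 8.314 × ln(18.9/9) = 4.55 J/K.
The insulated surroundings exchange no heat, so ΔS_surr = 0 and ΔS_universe = ΔS_gas.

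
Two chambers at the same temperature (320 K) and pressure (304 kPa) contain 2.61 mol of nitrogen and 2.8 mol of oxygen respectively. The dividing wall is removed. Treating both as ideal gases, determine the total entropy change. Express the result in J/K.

Mole fractions: x_A = 2.61/5.41 = 0.482, x_B = 0.518.
ΔS_mix = −R(n_A ln x_A + n_B ln x_B) = −8.314 × (2.61 ln 0.482 + 2.8 ln 0.518) = 31.1 J/K.

ΔS_mix = 31.1 J/K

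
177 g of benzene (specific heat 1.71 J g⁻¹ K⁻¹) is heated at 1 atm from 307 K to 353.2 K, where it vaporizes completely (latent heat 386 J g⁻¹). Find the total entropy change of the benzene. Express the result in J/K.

Warming step: ΔS₁ = m c ln(T_tr/T_i) = 177 × 1.71 × ln(353.2/307) = 42.43 J/K.
Phase change: ΔS₂ = +mL/T_tr = 177 × 386 / 353.2 = 193.4 J/K.
ΔS_total = (42.43) + (193.4) = 236 J/K.

ΔS = 236 J/K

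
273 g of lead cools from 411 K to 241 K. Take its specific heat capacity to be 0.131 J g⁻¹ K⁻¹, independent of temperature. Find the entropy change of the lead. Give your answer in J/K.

ΔS = -19.1 J/K

ΔS = ∫dQ_rev/T = m c ln(T₂/T₁) = 273 × 0.131 × ln(241/411) = -19.1 J/K.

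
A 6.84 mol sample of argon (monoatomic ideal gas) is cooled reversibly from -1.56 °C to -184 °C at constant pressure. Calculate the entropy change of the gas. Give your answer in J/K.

ΔS = -158 J/K

In kelvin: T₁ = 271.59 K, T₂ = 89.15 K. At constant pressure, ΔS = nC_p ln(T₂/T₁) with C_p = 5R/2 = 20.79 J mol⁻¹ K⁻¹.
ΔS = 6.84 × 20.79 × ln(89.15/271.59) = -158 J/K.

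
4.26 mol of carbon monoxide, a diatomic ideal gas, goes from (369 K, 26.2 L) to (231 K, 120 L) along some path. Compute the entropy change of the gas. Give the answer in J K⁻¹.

ΔS = 12.4 J/K

Entropy is a state function: ΔS = nC_V ln(T₂/T₁) + nR ln(V₂/V₁), with C_V = 5R/2 = 20.79 J mol⁻¹ K⁻¹ for a diatomic ideal gas.
ΔS = 4.26 × [20.79 × ln(231/369) + 8.314 × ln(120/26.2)] = 12.4 J/K.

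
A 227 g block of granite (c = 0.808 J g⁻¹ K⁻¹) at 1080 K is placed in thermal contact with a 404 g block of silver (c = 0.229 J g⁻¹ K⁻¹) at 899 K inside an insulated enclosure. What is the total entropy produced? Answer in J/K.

ΔS_total = 1.01 J/K

Energy balance: T_f = (m₁c₁T₁ + m₂c₂T₂)/(m₁c₁ + m₂c₂) = 1019.3 K.
ΔS₁ = m₁c₁ ln(T_f/T₁) = 183.416 × ln(1019.3/1080) = -10.61 J/K.
ΔS₂ = m₂c₂ ln(T_f/T₂) = 92.516 × ln(1019.3/899) = 11.62 J/K.
ΔS_total = -10.61 + 11.62 = 1.01 J/K.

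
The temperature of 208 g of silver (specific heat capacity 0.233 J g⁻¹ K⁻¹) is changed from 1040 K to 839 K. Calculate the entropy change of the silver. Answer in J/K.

ΔS = -10.4 J/K

ΔS = ∫dQ_rev/T = m c ln(T₂/T₁) = 208 × 0.233 × ln(839/1040) = -10.4 J/K.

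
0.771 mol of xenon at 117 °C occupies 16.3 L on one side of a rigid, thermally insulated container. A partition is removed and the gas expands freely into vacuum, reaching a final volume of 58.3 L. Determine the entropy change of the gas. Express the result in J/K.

ΔS_gas = 8.17 J/K

For an ideal gas in free expansion Q = 0 and W = 0, so T is unchanged.
Entropy is a state function; using a reversible isothermal path, ΔS_gas = nR ln(V₂/V₁) = 0.771 × 8.314 × ln(58.3/16.3) = 8.17 J/K.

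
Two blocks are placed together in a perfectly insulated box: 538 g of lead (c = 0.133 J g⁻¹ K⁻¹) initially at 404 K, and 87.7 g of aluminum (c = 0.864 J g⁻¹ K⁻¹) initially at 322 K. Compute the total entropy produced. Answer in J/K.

ΔS_total = 0.947 J/K

Energy balance: T_f = (m₁c₁T₁ + m₂c₂T₂)/(m₁c₁ + m₂c₂) = 361.83 K.
ΔS₁ = m₁c₁ ln(T_f/T₁) = 71.554 × ln(361.83/404) = -7.889 J/K.
ΔS₂ = m₂c₂ ln(T_f/T₂) = 75.7728 × ln(361.83/322) = 8.836 J/K.
ΔS_total = -7.889 + 8.836 = 0.947 J/K.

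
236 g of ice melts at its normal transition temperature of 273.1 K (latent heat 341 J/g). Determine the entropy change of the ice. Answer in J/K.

Heat absorbed by the substance: Q = mL = 236 × 341 = 80476 J.
At constant T, ΔS = Q_rev/T = 80476 / 273.1 = 295 J/K.

ΔS = 295 J/K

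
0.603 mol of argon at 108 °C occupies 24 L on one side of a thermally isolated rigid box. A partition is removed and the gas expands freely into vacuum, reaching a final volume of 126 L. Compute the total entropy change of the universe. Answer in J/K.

ΔS_universe = 8.31 J/K

For an ideal gas in free expansion Q = 0 and W = 0, so T is unchanged.
Entropy is a state function; using a reversible isothermal path, ΔS_gas = nR ln(V₂/V₁) = 0.603 × 8.314 × ln(126/24) = 8.31 J/K.
The insulated surroundings exchange no heat, so ΔS_surr = 0 and ΔS_universe = ΔS_gas.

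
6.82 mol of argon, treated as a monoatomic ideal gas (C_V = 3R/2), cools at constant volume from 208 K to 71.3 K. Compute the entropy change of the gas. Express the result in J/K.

At constant volume, ΔS = nC_V ln(T₂/T₁) with C_V = 3R/2 = 12.47 J mol⁻¹ K⁻¹.
ΔS = 6.82 × 12.47 × ln(71.3/208) = -91.1 J/K.

ΔS = -91.1 J/K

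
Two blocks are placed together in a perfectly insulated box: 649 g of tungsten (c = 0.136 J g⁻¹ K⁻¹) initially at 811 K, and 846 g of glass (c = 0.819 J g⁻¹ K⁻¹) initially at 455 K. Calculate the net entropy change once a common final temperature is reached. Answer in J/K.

Energy balance: T_f = (m₁c₁T₁ + m₂c₂T₂)/(m₁c₁ + m₂c₂) = 495.23 K.
ΔS₁ = m₁c₁ ln(T_f/T₁) = 88.264 × ln(495.23/811) = -43.54 J/K.
ΔS₂ = m₂c₂ ln(T_f/T₂) = 692.874 × ln(495.23/455) = 58.7 J/K.
ΔS_total = -43.54 + 58.7 = 15.2 J/K.

ΔS_total = 15.2 J/K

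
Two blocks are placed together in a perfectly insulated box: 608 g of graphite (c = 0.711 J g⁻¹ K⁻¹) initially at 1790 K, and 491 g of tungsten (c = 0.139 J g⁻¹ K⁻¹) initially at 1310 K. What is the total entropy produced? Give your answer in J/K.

ΔS_total = 2.66 J/K

Energy balance: T_f = (m₁c₁T₁ + m₂c₂T₂)/(m₁c₁ + m₂c₂) = 1724.6 K.
ΔS₁ = m₁c₁ ln(T_f/T₁) = 432.288 × ln(1724.6/1790) = -16.1 J/K.
ΔS₂ = m₂c₂ ln(T_f/T₂) = 68.249 × ln(1724.6/1310) = 18.76 J/K.
ΔS_total = -16.1 + 18.76 = 2.66 J/K.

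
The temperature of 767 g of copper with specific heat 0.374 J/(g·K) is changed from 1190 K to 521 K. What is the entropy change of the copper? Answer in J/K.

ΔS = -237 J/K

ΔS = ∫dQ_rev/T = m c ln(T₂/T₁) = 767 × 0.374 × ln(521/1190) = -237 J/K.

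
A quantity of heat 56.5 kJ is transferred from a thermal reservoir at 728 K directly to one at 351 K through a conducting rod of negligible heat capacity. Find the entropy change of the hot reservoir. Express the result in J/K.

The hot reservoir loses heat Q, so ΔS_hot = −Q/T_H = −56500/728 = -77.6 J/K.

ΔS_hot = -77.6 J/K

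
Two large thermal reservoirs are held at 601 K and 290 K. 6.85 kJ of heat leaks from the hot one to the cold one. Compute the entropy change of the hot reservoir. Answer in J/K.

The hot reservoir loses heat Q, so ΔS_hot = −Q/T_H = −6850/601 = -11.4 J/K.

ΔS_hot = -11.4 J/K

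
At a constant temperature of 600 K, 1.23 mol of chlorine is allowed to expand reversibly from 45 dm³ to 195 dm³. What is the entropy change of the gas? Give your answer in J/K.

For an isothermal ideal gas ΔS_gas = nR ln(V₂/V₁) = 1.23 × 8.314 × ln(195/45) = 15 J/K.

ΔS_gas = 15 J/K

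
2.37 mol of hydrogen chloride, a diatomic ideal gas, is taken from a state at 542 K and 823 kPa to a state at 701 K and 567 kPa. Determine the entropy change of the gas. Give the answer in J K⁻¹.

ΔS = 25.1 J/K

ΔS = nC_p ln(T₂/T₁) − nR ln(P₂/P₁), with C_p = 7R/2 = 29.1 J mol⁻¹ K⁻¹ for a diatomic ideal gas.
ΔS = 2.37 × [29.1 × ln(701/542) − 8.314 × ln(567/823)] = 25.1 J/K.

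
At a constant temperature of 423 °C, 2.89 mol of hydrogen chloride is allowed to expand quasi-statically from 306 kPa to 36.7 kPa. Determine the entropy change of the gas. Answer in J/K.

ΔS_gas = 51 J/K

For an isothermal ideal gas ΔS_gas = nR ln(P₁/P₂) = 2.89 × 8.314 × ln(306/36.7) = 51 J/K.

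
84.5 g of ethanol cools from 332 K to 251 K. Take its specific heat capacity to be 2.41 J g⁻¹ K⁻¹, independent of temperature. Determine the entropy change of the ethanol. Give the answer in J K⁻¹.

ΔS = ∫dQ_rev/T = m c ln(T₂/T₁) = 84.5 × 2.41 × ln(251/332) = -57 J/K.

ΔS = -57 J/K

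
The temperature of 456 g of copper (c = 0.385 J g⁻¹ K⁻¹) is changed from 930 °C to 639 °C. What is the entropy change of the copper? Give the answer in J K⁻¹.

In kelvin: T₁ = 1203.15 K, T₂ = 912.15 K. ΔS = ∫dQ_rev/T = m c ln(T₂/T₁) = 456 × 0.385 × ln(912.15/1203.15) = -48.6 J/K.

ΔS = -48.6 J/K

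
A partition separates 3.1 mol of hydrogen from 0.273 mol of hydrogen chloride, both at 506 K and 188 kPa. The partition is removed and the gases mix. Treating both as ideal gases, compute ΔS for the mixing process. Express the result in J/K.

ΔS_mix = 7.88 J/K

Mole fractions: x_A = 3.1/3.37 = 0.919, x_B = 0.0809.
ΔS_mix = −R(n_A ln x_A + n_B ln x_B) = −8.314 × (3.1 ln 0.919 + 0.273 ln 0.0809) = 7.88 J/K.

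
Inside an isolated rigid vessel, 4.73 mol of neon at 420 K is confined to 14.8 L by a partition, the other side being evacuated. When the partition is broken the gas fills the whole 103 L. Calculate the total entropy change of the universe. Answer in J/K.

ΔS_universe = 76.3 J/K

No heat is exchanged and no work is done, so the ideal-gas temperature stays constant.
Entropy is a state function; using a reversible isothermal path, ΔS_gas = nR ln(V₂/V₁) = 4.73 × 8.314 × ln(103/14.8) = 76.3 J/K.
The insulated surroundings exchange no heat, so ΔS_surr = 0 and ΔS_universe = ΔS_gas.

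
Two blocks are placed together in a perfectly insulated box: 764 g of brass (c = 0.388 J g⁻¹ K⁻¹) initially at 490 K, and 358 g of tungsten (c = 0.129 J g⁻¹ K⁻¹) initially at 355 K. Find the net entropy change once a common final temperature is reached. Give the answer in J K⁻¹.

ΔS_total = 1.92 J/K

Energy balance: T_f = (m₁c₁T₁ + m₂c₂T₂)/(m₁c₁ + m₂c₂) = 471.8 K.
ΔS₁ = m₁c₁ ln(T_f/T₁) = 296.432 × ln(471.8/490) = -11.22 J/K.
ΔS₂ = m₂c₂ ln(T_f/T₂) = 46.182 × ln(471.8/355) = 13.14 J/K.
ΔS_total = -11.22 + 13.14 = 1.92 J/K.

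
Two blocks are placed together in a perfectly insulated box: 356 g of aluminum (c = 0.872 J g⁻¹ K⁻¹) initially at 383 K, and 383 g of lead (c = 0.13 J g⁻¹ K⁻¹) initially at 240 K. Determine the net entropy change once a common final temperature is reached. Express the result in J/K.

Energy balance: T_f = (m₁c₁T₁ + m₂c₂T₂)/(m₁c₁ + m₂c₂) = 363.23 K.
ΔS₁ = m₁c₁ ln(T_f/T₁) = 310.432 × ln(363.23/383) = -16.45 J/K.
ΔS₂ = m₂c₂ ln(T_f/T₂) = 49.79 × ln(363.23/240) = 20.63 J/K.
ΔS_total = -16.45 + 20.63 = 4.18 J/K.

ΔS_total = 4.18 J/K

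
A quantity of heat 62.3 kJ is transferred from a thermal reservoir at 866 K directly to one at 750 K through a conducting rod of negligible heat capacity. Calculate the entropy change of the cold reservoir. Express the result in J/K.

ΔS_cold = 83.1 J/K

The cold reservoir gains heat Q, so ΔS_cold = +Q/T_C = 62300/750 = 83.1 J/K.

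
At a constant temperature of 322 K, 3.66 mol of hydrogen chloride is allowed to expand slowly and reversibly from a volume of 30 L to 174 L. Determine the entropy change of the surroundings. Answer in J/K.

ΔS_surr = -53.5 J/K

For an isothermal ideal gas ΔS_gas = nR ln(V₂/V₁) = 3.66 × 8.314 × ln(174/30) = 53.5 J/K.
The process is reversible, so ΔS_surr = −ΔS_gas = -53.5 J/K and ΔS_universe = 0.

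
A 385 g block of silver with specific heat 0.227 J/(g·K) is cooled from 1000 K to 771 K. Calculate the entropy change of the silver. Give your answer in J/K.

ΔS = ∫dQ_rev/T = m c ln(T₂/T₁) = 385 × 0.227 × ln(771/1000) = -22.7 J/K.

ΔS = -22.7 J/K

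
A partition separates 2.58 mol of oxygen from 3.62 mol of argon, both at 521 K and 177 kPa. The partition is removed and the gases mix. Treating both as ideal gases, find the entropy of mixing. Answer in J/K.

ΔS_mix = 35 J/K

Mole fractions: x_A = 2.58/6.2 = 0.416, x_B = 0.584.
ΔS_mix = −R(n_A ln x_A + n_B ln x_B) = −8.314 × (2.58 ln 0.416 + 3.62 ln 0.584) = 35 J/K.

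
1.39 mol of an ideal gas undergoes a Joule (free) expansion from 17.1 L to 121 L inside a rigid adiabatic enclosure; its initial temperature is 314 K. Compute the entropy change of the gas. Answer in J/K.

ΔS_gas = 22.6 J/K

No heat is exchanged and no work is done, so the ideal-gas temperature stays constant.
Entropy is a state function; using a reversible isothermal path, ΔS_gas = nR ln(V₂/V₁) = 1.39 × 8.314 × ln(121/17.1) = 22.6 J/K.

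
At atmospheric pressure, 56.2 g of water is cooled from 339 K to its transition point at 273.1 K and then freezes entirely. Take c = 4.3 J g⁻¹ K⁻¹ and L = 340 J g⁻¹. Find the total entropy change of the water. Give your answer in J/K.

Cooling step: ΔS₁ = m c ln(T_tr/T_i) = 56.2 × 4.3 × ln(273.1/339) = -52.24 J/K.
Phase change: ΔS₂ = −mL/T_tr = −56.2 × 340 / 273.1 = -69.97 J/K.
ΔS_total = (-52.24) + (-69.97) = -122 J/K.

ΔS = -122 J/K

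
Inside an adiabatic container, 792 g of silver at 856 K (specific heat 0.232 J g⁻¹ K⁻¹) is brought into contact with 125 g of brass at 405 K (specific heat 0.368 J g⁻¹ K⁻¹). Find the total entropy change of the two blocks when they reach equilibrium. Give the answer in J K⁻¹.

Energy balance: T_f = (m₁c₁T₁ + m₂c₂T₂)/(m₁c₁ + m₂c₂) = 765.7 K.
ΔS₁ = m₁c₁ ln(T_f/T₁) = 183.744 × ln(765.7/856) = -20.484 J/K.
ΔS₂ = m₂c₂ ln(T_f/T₂) = 46 × ln(765.7/405) = 29.298 J/K.
ΔS_total = -20.484 + 29.298 = 8.81 J/K.

ΔS_total = 8.81 J/K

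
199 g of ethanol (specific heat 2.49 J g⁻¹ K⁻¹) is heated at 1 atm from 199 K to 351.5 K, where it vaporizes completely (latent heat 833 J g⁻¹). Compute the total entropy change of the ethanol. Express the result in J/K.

Warming step: ΔS₁ = m c ln(T_tr/T_i) = 199 × 2.49 × ln(351.5/199) = 281.898 J/K.
Phase change: ΔS₂ = +mL/T_tr = 199 × 833 / 351.5 = 471.599 J/K.
ΔS_total = (281.898) + (471.599) = 753 J/K.

ΔS = 753 J/K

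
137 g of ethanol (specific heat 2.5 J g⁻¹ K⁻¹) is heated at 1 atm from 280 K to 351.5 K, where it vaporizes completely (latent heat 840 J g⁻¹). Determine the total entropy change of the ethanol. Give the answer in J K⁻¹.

ΔS = 405 J/K

Warming step: ΔS₁ = m c ln(T_tr/T_i) = 137 × 2.5 × ln(351.5/280) = 77.89 J/K.
Phase change: ΔS₂ = +mL/T_tr = 137 × 840 / 351.5 = 327.4 J/K.
ΔS_total = (77.89) + (327.4) = 405 J/K.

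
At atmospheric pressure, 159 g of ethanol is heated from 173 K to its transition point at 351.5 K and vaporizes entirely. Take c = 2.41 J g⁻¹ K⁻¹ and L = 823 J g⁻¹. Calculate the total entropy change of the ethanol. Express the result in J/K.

Warming step: ΔS₁ = m c ln(T_tr/T_i) = 159 × 2.41 × ln(351.5/173) = 271.7 J/K.
Phase change: ΔS₂ = +mL/T_tr = 159 × 823 / 351.5 = 372.3 J/K.
ΔS_total = (271.7) + (372.3) = 644 J/K.

ΔS = 644 J/K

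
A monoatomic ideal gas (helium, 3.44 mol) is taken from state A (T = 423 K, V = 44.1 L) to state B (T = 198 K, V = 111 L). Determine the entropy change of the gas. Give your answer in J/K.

ΔS = -6.17 J/K

Entropy is a state function: ΔS = nC_V ln(T₂/T₁) + nR ln(V₂/V₁), with C_V = 3R/2 = 12.47 J mol⁻¹ K⁻¹ for a monoatomic ideal gas.
ΔS = 3.44 × [12.47 × ln(198/423) + 8.314 × ln(111/44.1)] = -6.17 J/K.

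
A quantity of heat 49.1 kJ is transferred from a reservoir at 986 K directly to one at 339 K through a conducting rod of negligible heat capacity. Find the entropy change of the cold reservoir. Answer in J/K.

The cold reservoir gains heat Q, so ΔS_cold = +Q/T_C = 49100/339 = 145 J/K.

ΔS_cold = 145 J/K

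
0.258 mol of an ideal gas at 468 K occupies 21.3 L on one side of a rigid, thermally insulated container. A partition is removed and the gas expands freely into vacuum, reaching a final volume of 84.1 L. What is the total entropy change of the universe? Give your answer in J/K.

For an ideal gas in free expansion Q = 0 and W = 0, so T is unchanged.
Entropy is a state function; using a reversible isothermal path, ΔS_gas = nR ln(V₂/V₁) = 0.258 × 8.314 × ln(84.1/21.3) = 2.95 J/K.
The insulated surroundings exchange no heat, so ΔS_surr = 0 and ΔS_universe = ΔS_gas.

ΔS_universe = 2.95 J/K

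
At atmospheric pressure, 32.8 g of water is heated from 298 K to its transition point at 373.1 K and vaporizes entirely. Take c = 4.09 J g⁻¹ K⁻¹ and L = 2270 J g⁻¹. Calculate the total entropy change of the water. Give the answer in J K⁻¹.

Warming step: ΔS₁ = m c ln(T_tr/T_i) = 32.8 × 4.09 × ln(373.1/298) = 30.15 J/K.
Phase change: ΔS₂ = +mL/T_tr = 32.8 × 2270 / 373.1 = 199.6 J/K.
ΔS_total = (30.15) + (199.6) = 230 J/K.

ΔS = 230 J/K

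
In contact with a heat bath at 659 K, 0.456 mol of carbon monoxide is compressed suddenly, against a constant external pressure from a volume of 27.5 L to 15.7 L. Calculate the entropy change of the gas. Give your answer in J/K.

ΔS_gas = -2.13 J/K

Entropy is a state function, so ΔS_gas depends only on the end states.
For an isothermal ideal gas ΔS_gas = nR ln(V₂/V₁) = 0.456 × 8.314 × ln(15.7/27.5) = -2.13 J/K.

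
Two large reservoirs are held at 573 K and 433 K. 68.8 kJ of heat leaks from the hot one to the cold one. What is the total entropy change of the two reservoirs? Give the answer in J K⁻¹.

ΔS_total = 38.8 J/K

ΔS_hot = −Q/T_H = −68800/573 = -120.1 J/K and ΔS_cold = +Q/T_C = 68800/433 = 158.9 J/K.
ΔS_total = -120.1 + 158.9 = 38.8 J/K, positive as the second law requires.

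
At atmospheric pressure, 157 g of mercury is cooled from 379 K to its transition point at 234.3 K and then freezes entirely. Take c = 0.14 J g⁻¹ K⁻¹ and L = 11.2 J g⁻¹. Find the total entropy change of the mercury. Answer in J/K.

ΔS = -18.1 J/K

Cooling step: ΔS₁ = m c ln(T_tr/T_i) = 157 × 0.14 × ln(234.3/379) = -10.57 J/K.
Phase change: ΔS₂ = −mL/T_tr = −157 × 11.2 / 234.3 = -7.505 J/K.
ΔS_total = (-10.57) + (-7.505) = -18.1 J/K.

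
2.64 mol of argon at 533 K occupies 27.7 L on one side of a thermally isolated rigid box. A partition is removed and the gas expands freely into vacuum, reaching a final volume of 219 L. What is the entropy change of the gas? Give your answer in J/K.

ΔS_gas = 45.4 J/K

For an ideal gas in free expansion Q = 0 and W = 0, so T is unchanged.
Entropy is a state function; using a reversible isothermal path, ΔS_gas = nR ln(V₂/V₁) = 2.64 × 8.314 × ln(219/27.7) = 45.4 J/K.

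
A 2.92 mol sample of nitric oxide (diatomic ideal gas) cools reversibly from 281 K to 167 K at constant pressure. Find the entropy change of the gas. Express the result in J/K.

ΔS = -44.2 J/K

At constant pressure, ΔS = nC_p ln(T₂/T₁) with C_p = 7R/2 = 29.1 J mol⁻¹ K⁻¹.
ΔS = 2.92 × 29.1 × ln(167/281) = -44.2 J/K.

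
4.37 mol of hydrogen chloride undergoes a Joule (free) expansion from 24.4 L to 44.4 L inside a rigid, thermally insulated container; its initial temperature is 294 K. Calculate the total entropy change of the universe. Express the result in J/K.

For an ideal gas in free expansion Q = 0 and W = 0, so T is unchanged.
Entropy is a state function; using a reversible isothermal path, ΔS_gas = nR ln(V₂/V₁) = 4.37 × 8.314 × ln(44.4/24.4) = 21.8 J/K.
The insulated surroundings exchange no heat, so ΔS_surr = 0 and ΔS_universe = ΔS_gas.

ΔS_universe = 21.8 J/K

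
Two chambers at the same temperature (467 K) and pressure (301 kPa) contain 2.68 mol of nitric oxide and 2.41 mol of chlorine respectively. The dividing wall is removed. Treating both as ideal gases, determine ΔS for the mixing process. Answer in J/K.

ΔS_mix = 29.3 J/K

Mole fractions: x_A = 2.68/5.09 = 0.527, x_B = 0.473.
ΔS_mix = −R(n_A ln x_A + n_B ln x_B) = −8.314 × (2.68 ln 0.527 + 2.41 ln 0.473) = 29.3 J/K.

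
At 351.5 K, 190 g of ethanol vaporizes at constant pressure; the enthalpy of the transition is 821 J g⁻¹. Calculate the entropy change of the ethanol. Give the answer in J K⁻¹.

ΔS = 444 J/K

Heat absorbed by the substance: Q = mL = 190 × 821 = 155990 J.
At constant T, ΔS = Q_rev/T = 155990 / 351.5 = 444 J/K.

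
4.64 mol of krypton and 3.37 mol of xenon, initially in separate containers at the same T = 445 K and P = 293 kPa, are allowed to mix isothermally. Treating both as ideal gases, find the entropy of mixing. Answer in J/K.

ΔS_mix = 45.3 J/K

Mole fractions: x_A = 4.64/8.01 = 0.579, x_B = 0.421.
ΔS_mix = −R(n_A ln x_A + n_B ln x_B) = −8.314 × (4.64 ln 0.579 + 3.37 ln 0.421) = 45.3 J/K.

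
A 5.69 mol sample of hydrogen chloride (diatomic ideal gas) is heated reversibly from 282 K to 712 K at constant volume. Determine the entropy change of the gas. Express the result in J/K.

ΔS = 110 J/K

At constant volume, ΔS = nC_V ln(T₂/T₁) with C_V = 5R/2 = 20.79 J mol⁻¹ K⁻¹.
ΔS = 5.69 × 20.79 × ln(712/282) = 110 J/K.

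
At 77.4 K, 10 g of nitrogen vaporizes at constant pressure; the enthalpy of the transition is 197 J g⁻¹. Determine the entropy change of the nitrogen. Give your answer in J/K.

ΔS = 25.5 J/K

Heat absorbed by the substance: Q = mL = 10 × 197 = 1970 J.
At constant T, ΔS = Q_rev/T = 1970 / 77.4 = 25.5 J/K.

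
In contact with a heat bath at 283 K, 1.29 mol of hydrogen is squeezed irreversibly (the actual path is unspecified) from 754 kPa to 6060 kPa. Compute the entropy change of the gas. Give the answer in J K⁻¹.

ΔS_gas = -22.4 J/K

Entropy is a state function, so ΔS_gas depends only on the end states.
For an isothermal ideal gas ΔS_gas = nR ln(P₁/P₂) = 1.29 × 8.314 × ln(754/6060) = -22.4 J/K.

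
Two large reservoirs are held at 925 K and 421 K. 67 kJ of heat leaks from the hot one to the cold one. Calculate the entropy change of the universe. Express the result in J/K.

ΔS_hot = −Q/T_H = −67000/925 = -72.43 J/K and ΔS_cold = +Q/T_C = 67000/421 = 159.1 J/K.
ΔS_total = -72.43 + 159.1 = 86.7 J/K, positive as the second law requires.

ΔS_total = 86.7 J/K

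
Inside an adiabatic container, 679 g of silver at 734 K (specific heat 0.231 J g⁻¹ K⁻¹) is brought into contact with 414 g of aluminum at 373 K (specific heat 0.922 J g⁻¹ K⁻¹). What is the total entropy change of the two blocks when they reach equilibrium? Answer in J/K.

Energy balance: T_f = (m₁c₁T₁ + m₂c₂T₂)/(m₁c₁ + m₂c₂) = 478.14 K.
ΔS₁ = m₁c₁ ln(T_f/T₁) = 156.849 × ln(478.14/734) = -67.23 J/K.
ΔS₂ = m₂c₂ ln(T_f/T₂) = 381.708 × ln(478.14/373) = 94.79 J/K.
ΔS_total = -67.23 + 94.79 = 27.6 J/K.

ΔS_total = 27.6 J/K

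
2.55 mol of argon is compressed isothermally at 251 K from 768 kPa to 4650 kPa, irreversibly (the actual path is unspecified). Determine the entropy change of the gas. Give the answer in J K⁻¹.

Entropy is a state function, so ΔS_gas depends only on the end states.
For an isothermal ideal gas ΔS_gas = nR ln(P₁/P₂) = 2.55 × 8.314 × ln(768/4650) = -38.2 J/K.

ΔS_gas = -38.2 J/K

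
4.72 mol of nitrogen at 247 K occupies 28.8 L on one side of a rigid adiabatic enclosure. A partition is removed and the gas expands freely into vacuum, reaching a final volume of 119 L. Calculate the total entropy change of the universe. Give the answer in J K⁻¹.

No heat is exchanged and no work is done, so the ideal-gas temperature stays constant.
Entropy is a state function; using a reversible isothermal path, ΔS_gas = nR ln(V₂/V₁) = 4.72 × 8.314 × ln(119/28.8) = 55.7 J/K.
The insulated surroundings exchange no heat, so ΔS_surr = 0 and ΔS_universe = ΔS_gas.

ΔS_universe = 55.7 J/K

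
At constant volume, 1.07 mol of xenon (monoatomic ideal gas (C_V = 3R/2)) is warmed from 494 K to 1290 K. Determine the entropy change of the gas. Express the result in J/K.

ΔS = 12.8 J/K

At constant volume, ΔS = nC_V ln(T₂/T₁) with C_V = 3R/2 = 12.47 J mol⁻¹ K⁻¹.
ΔS = 1.07 × 12.47 × ln(1290/494) = 12.8 J/K.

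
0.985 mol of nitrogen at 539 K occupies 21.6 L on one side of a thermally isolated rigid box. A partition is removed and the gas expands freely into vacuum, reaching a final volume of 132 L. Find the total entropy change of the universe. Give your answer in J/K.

For an ideal gas in free expansion Q = 0 and W = 0, so T is unchanged.
Entropy is a state function; using a reversible isothermal path, ΔS_gas = nR ln(V₂/V₁) = 0.985 × 8.314 × ln(132/21.6) = 14.8 J/K.
The insulated surroundings exchange no heat, so ΔS_surr = 0 and ΔS_universe = ΔS_gas.

ΔS_universe = 14.8 J/K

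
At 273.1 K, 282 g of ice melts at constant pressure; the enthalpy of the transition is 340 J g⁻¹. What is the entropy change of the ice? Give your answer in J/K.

Heat absorbed by the substance: Q = mL = 282 × 340 = 95880 J.
At constant T, ΔS = Q_rev/T = 95880 / 273.1 = 351 J/K.

ΔS = 351 J/K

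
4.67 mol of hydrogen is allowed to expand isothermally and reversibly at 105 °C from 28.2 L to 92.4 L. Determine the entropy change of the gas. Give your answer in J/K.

ΔS_gas = 46.1 J/K

For an isothermal ideal gas ΔS_gas = nR ln(V₂/V₁) = 4.67 × 8.314 × ln(92.4/28.2) = 46.1 J/K.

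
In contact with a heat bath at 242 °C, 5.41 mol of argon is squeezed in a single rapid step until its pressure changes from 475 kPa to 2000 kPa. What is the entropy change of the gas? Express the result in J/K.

Entropy is a state function, so ΔS_gas depends only on the end states.
For an isothermal ideal gas ΔS_gas = nR ln(P₁/P₂) = 5.41 × 8.314 × ln(475/2000) = -64.7 J/K.

ΔS_gas = -64.7 J/K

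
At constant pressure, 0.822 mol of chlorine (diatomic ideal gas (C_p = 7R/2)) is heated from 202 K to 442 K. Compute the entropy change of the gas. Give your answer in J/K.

ΔS = 18.7 J/K

At constant pressure, ΔS = nC_p ln(T₂/T₁) with C_p = 7R/2 = 29.1 J mol⁻¹ K⁻¹.
ΔS = 0.822 × 29.1 × ln(442/202) = 18.7 J/K.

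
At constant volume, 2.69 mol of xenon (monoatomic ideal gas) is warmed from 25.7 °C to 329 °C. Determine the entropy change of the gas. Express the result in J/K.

ΔS = 23.5 J/K

In kelvin: T₁ = 298.85 K, T₂ = 602.15 K. At constant volume, ΔS = nC_V ln(T₂/T₁) with C_V = 3R/2 = 12.47 J mol⁻¹ K⁻¹.
ΔS = 2.69 × 12.47 × ln(602.15/298.85) = 23.5 J/K.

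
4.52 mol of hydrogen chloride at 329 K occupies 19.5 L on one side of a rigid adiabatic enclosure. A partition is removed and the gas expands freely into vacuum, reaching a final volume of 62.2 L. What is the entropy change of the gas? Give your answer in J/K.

No heat is exchanged and no work is done, so the ideal-gas temperature stays constant.
Entropy is a state function; using a reversible isothermal path, ΔS_gas = nR ln(V₂/V₁) = 4.52 × 8.314 × ln(62.2/19.5) = 43.6 J/K.

ΔS_gas = 43.6 J/K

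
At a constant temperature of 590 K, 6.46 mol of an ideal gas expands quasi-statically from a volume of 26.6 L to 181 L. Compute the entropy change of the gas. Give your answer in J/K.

For an isothermal ideal gas ΔS_gas = nR ln(V₂/V₁) = 6.46 × 8.314 × ln(181/26.6) = 103 J/K.

ΔS_gas = 103 J/K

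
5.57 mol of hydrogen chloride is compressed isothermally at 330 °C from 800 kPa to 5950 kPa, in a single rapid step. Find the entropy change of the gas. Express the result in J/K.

Entropy is a state function, so ΔS_gas depends only on the end states.
For an isothermal ideal gas ΔS_gas = nR ln(P₁/P₂) = 5.57 × 8.314 × ln(800/5950) = -92.9 J/K.

ΔS_gas = -92.9 J/K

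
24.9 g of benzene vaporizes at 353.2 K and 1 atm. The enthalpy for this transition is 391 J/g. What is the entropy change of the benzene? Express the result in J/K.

Heat absorbed by the substance: Q = mL = 24.9 × 391 = 9735.9 J.
At constant T, ΔS = Q_rev/T = 9735.9 / 353.2 = 27.6 J/K.

ΔS = 27.6 J/K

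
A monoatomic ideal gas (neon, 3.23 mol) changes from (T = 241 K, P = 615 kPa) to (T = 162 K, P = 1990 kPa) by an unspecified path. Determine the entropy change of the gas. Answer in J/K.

ΔS = nC_p ln(T₂/T₁) − nR ln(P₂/P₁), with C_p = 5R/2 = 20.79 J mol⁻¹ K⁻¹ for a monoatomic ideal gas.
ΔS = 3.23 × [20.79 × ln(162/241) − 8.314 × ln(1990/615)] = -58.2 J/K.

ΔS = -58.2 J/K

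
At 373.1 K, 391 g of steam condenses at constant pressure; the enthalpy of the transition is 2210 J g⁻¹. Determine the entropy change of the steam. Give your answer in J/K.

Heat released by the substance: Q = −mL = −391 × 2210 = −864110 J.
At constant T, ΔS = Q_rev/T = −864110 / 373.1 = -2320 J/K.

ΔS = -2320 J/K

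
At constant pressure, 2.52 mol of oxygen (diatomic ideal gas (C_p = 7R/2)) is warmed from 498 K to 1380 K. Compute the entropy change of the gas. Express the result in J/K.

ΔS = 74.7 J/K

At constant pressure, ΔS = nC_p ln(T₂/T₁) with C_p = 7R/2 = 29.1 J mol⁻¹ K⁻¹.
ΔS = 2.52 × 29.1 × ln(1380/498) = 74.7 J/K.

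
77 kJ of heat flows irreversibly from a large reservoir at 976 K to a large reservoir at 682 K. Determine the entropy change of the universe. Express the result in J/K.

ΔS_total = 34 J/K

ΔS_hot = −Q/T_H = −77000/976 = -78.89 J/K and ΔS_cold = +Q/T_C = 77000/682 = 112.9 J/K.
ΔS_total = -78.89 + 112.9 = 34 J/K, positive as the second law requires.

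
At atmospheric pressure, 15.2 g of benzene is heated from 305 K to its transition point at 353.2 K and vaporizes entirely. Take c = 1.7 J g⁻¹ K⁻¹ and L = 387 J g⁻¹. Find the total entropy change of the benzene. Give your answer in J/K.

Warming step: ΔS₁ = m c ln(T_tr/T_i) = 15.2 × 1.7 × ln(353.2/305) = 3.791 J/K.
Phase change: ΔS₂ = +mL/T_tr = 15.2 × 387 / 353.2 = 16.65 J/K.
ΔS_total = (3.791) + (16.65) = 20.4 J/K.

ΔS = 20.4 J/K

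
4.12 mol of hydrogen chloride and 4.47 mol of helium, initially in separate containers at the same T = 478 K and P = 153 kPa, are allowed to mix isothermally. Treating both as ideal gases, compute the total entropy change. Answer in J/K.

ΔS_mix = 49.4 J/K

Mole fractions: x_A = 4.12/8.59 = 0.48, x_B = 0.52.
ΔS_mix = −R(n_A ln x_A + n_B ln x_B) = −8.314 × (4.12 ln 0.48 + 4.47 ln 0.52) = 49.4 J/K.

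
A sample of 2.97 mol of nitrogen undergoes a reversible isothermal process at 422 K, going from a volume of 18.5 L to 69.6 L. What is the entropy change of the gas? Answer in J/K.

For an isothermal ideal gas ΔS_gas = nR ln(V₂/V₁) = 2.97 × 8.314 × ln(69.6/18.5) = 32.7 J/K.

ΔS_gas = 32.7 J/K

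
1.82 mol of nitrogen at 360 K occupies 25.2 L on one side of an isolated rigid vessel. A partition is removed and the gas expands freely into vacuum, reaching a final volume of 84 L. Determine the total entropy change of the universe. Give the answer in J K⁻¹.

No heat is exchanged and no work is done, so the ideal-gas temperature stays constant.
Entropy is a state function; using a reversible isothermal path, ΔS_gas = nR ln(V₂/V₁) = 1.82 × 8.314 × ln(84/25.2) = 18.2 J/K.
The insulated surroundings exchange no heat, so ΔS_surr = 0 and ΔS_universe = ΔS_gas.

ΔS_universe = 18.2 J/K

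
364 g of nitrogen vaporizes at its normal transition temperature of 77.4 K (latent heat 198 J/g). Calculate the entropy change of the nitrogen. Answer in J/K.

ΔS = 931 J/K

Heat absorbed by the substance: Q = mL = 364 × 198 = 72072 J.
At constant T, ΔS = Q_rev/T = 72072 / 77.4 = 931 J/K.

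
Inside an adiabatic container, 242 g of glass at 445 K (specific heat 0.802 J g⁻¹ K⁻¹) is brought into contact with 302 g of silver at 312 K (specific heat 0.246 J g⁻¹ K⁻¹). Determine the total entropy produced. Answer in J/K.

Energy balance: T_f = (m₁c₁T₁ + m₂c₂T₂)/(m₁c₁ + m₂c₂) = 408.18 K.
ΔS₁ = m₁c₁ ln(T_f/T₁) = 194.084 × ln(408.18/445) = -16.76 J/K.
ΔS₂ = m₂c₂ ln(T_f/T₂) = 74.292 × ln(408.18/312) = 19.96 J/K.
ΔS_total = -16.76 + 19.96 = 3.2 J/K.

ΔS_total = 3.2 J/K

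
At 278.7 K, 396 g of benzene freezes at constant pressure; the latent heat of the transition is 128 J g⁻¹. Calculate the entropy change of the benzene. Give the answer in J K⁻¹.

Heat released by the substance: Q = −mL = −396 × 128 = −50688 J.
At constant T, ΔS = Q_rev/T = −50688 / 278.7 = -182 J/K.

ΔS = -182 J/K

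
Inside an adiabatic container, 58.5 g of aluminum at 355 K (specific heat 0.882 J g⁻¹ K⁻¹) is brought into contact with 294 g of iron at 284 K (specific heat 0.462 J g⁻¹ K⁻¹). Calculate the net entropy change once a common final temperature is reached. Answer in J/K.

ΔS_total = 0.961 J/K

Energy balance: T_f = (m₁c₁T₁ + m₂c₂T₂)/(m₁c₁ + m₂c₂) = 303.55 K.
ΔS₁ = m₁c₁ ln(T_f/T₁) = 51.597 × ln(303.55/355) = -8.0793 J/K.
ΔS₂ = m₂c₂ ln(T_f/T₂) = 135.828 × ln(303.55/284) = 9.0405 J/K.
ΔS_total = -8.0793 + 9.0405 = 0.961 J/K.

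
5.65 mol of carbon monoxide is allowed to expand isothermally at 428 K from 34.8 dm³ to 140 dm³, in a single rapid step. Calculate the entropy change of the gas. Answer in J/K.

ΔS_gas = 65.4 J/K

Entropy is a state function, so ΔS_gas depends only on the end states.
For an isothermal ideal gas ΔS_gas = nR ln(V₂/V₁) = 5.65 × 8.314 × ln(140/34.8) = 65.4 J/K.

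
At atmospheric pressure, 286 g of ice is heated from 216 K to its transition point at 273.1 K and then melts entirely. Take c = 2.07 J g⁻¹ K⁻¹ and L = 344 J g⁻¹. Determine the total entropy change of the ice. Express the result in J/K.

Warming step: ΔS₁ = m c ln(T_tr/T_i) = 286 × 2.07 × ln(273.1/216) = 138.9 J/K.
Phase change: ΔS₂ = +mL/T_tr = 286 × 344 / 273.1 = 360.2 J/K.
ΔS_total = (138.9) + (360.2) = 499 J/K.

ΔS = 499 J/K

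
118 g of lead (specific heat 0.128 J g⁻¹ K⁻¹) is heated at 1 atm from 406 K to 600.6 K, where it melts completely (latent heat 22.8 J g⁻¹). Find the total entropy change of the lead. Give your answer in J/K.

ΔS = 10.4 J/K

Warming step: ΔS₁ = m c ln(T_tr/T_i) = 118 × 0.128 × ln(600.6/406) = 5.914 J/K.
Phase change: ΔS₂ = +mL/T_tr = 118 × 22.8 / 600.6 = 4.48 J/K.
ΔS_total = (5.914) + (4.48) = 10.4 J/K.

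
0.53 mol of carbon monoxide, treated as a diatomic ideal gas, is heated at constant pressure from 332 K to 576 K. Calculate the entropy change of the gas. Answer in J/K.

At constant pressure, ΔS = nC_p ln(T₂/T₁) with C_p = 7R/2 = 29.1 J mol⁻¹ K⁻¹.
ΔS = 0.53 × 29.1 × ln(576/332) = 8.5 J/K.

ΔS = 8.5 J/K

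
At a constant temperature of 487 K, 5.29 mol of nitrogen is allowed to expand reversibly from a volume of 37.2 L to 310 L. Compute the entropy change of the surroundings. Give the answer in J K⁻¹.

ΔS_surr = -93.3 J/K

For an isothermal ideal gas ΔS_gas = nR ln(V₂/V₁) = 5.29 × 8.314 × ln(310/37.2) = 93.3 J/K.
The process is reversible, so ΔS_surr = −ΔS_gas = -93.3 J/K and ΔS_universe = 0.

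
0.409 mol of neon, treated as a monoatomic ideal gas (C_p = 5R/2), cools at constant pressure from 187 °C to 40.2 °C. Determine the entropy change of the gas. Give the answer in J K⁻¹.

In kelvin: T₁ = 460.15 K, T₂ = 313.35 K. At constant pressure, ΔS = nC_p ln(T₂/T₁) with C_p = 5R/2 = 20.79 J mol⁻¹ K⁻¹.
ΔS = 0.409 × 20.79 × ln(313.35/460.15) = -3.27 J/K.

ΔS = -3.27 J/K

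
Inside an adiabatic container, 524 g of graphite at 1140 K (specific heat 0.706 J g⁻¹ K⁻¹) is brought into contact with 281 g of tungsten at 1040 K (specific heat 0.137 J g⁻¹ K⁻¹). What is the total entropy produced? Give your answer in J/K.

Energy balance: T_f = (m₁c₁T₁ + m₂c₂T₂)/(m₁c₁ + m₂c₂) = 1130.6 K.
ΔS₁ = m₁c₁ ln(T_f/T₁) = 369.944 × ln(1130.6/1140) = -3.0714 J/K.
ΔS₂ = m₂c₂ ln(T_f/T₂) = 38.497 × ln(1130.6/1040) = 3.2147 J/K.
ΔS_total = -3.0714 + 3.2147 = 0.143 J/K.

ΔS_total = 0.143 J/K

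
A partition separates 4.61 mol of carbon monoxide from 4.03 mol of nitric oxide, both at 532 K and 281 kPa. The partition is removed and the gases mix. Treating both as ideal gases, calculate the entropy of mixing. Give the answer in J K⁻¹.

Mole fractions: x_A = 4.61/8.64 = 0.534, x_B = 0.466.
ΔS_mix = −R(n_A ln x_A + n_B ln x_B) = −8.314 × (4.61 ln 0.534 + 4.03 ln 0.466) = 49.6 J/K.

ΔS_mix = 49.6 J/K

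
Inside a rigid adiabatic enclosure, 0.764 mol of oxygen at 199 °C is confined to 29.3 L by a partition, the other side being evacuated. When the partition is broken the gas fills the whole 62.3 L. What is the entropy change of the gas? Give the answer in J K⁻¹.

For an ideal gas in free expansion Q = 0 and W = 0, so T is unchanged.
Entropy is a state function; using a reversible isothermal path, ΔS_gas = nR ln(V₂/V₁) = 0.764 × 8.314 × ln(62.3/29.3) = 4.79 J/K.

ΔS_gas = 4.79 J/K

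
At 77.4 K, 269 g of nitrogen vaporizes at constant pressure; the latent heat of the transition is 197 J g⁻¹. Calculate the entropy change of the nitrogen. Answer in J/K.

ΔS = 685 J/K

Heat absorbed by the substance: Q = mL = 269 × 197 = 52993 J.
At constant T, ΔS = Q_rev/T = 52993 / 77.4 = 685 J/K.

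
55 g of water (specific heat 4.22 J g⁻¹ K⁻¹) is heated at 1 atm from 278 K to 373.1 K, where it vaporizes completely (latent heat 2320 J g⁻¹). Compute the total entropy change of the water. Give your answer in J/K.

ΔS = 410 J/K

Warming step: ΔS₁ = m c ln(T_tr/T_i) = 55 × 4.22 × ln(373.1/278) = 68.29 J/K.
Phase change: ΔS₂ = +mL/T_tr = 55 × 2320 / 373.1 = 342 J/K.
ΔS_total = (68.29) + (342) = 410 J/K.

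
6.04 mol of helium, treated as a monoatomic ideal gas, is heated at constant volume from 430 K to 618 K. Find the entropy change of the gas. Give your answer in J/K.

At constant volume, ΔS = nC_V ln(T₂/T₁) with C_V = 3R/2 = 12.47 J mol⁻¹ K⁻¹.
ΔS = 6.04 × 12.47 × ln(618/430) = 27.3 J/K.

ΔS = 27.3 J/K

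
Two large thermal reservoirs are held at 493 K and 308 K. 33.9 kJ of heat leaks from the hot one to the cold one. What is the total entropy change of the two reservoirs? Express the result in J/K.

ΔS_total = 41.3 J/K

ΔS_hot = −Q/T_H = −33900/493 = -68.76 J/K and ΔS_cold = +Q/T_C = 33900/308 = 110.1 J/K.
ΔS_total = -68.76 + 110.1 = 41.3 J/K, positive as the second law requires.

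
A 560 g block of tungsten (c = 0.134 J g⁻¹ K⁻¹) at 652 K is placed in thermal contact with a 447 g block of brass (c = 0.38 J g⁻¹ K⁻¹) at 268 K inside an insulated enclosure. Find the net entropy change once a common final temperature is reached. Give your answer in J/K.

Energy balance: T_f = (m₁c₁T₁ + m₂c₂T₂)/(m₁c₁ + m₂c₂) = 385.66 K.
ΔS₁ = m₁c₁ ln(T_f/T₁) = 75.04 × ln(385.66/652) = -39.4 J/K.
ΔS₂ = m₂c₂ ln(T_f/T₂) = 169.86 × ln(385.66/268) = 61.82 J/K.
ΔS_total = -39.4 + 61.82 = 22.4 J/K.

ΔS_total = 22.4 J/K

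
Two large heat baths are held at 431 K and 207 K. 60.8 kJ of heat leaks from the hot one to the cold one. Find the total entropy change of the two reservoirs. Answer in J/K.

ΔS_total = 153 J/K

ΔS_hot = −Q/T_H = −60800/431 = -141.1 J/K and ΔS_cold = +Q/T_C = 60800/207 = 293.7 J/K.
ΔS_total = -141.1 + 293.7 = 153 J/K, positive as the second law requires.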